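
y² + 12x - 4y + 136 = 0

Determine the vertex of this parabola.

(-11, 2)

Only y is squared. Complete the square in y: (y - 2)² = -12(x + 11).
Vertex (-11, 2); 4p = -12 so p = -3. Opens left.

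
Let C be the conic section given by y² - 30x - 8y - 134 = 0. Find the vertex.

(-5, 4)

Only y is squared. Complete the square in y: (y - 4)² = 30(x + 5).
Vertex (-5, 4); 4p = 30 so p = 15/2. Opens right.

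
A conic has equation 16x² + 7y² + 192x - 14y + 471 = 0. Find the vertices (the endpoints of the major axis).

Group the x- and y-terms: 16(x² + 12x) + 7(y² - 2y) = -471
Completing the square gives 16(x + 6)² + 7(y - 1)² = -471 + 576 + 7 = 112.
Dividing both sides by 112: (x + 6)²/7 + (y - 1)²/16 = 1
Ellipse, center (-6, 1), major axis vertical; a² = 16, b² = 7.
a = 4. Vertices at (h, k ± a).

(-6, -3) and (-6, 5)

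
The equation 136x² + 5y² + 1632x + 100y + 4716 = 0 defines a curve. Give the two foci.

Rearranging, 136(x² + 12x) + 5(y² + 20y) = -4716.
Complete the square: 136(x + 6)² + 5(y + 10)² = -4716 + 4896 + 500 = 680
Divide by 680: (x + 6)²/5 + (y + 10)²/136 = 1
Ellipse, center (-6, -10), major axis vertical; a² = 136, b² = 5.
c² = a² - b² = 136 - 5 = 131, so c = √131.
Foci lie on the vertical axis through the center: (h, k ± c).

(-6, -10 - √131) and (-6, -10 + √131)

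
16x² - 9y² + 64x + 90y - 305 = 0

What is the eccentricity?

Collect terms: 16(x² + 4x) -9(y² - 10y) = 305
16(x + 2)² -9(y - 5)² = 305 + 64 - 225 = 144
Divide through by 144 to get (x + 2)²/9 - (y - 5)²/16 = 1.
Hyperbola, center (-2, 5), transverse axis horizontal; a² = 9, b² = 16.
c² = a² + b² = 25, so c = 5.
e = c/a = 5/3.

e = 5/3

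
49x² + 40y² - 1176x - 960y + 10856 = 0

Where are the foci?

(12, 9) and (12, 15)

Group: 49(x² - 24x) + 40(y² - 24y) = -10856
Completing the square gives 49(x - 12)² + 40(y - 12)² = -10856 + 7056 + 5760 = 1960.
Divide by 1960: (x - 12)²/40 + (y - 12)²/49 = 1
Ellipse, center (12, 12), major axis vertical; a² = 49, b² = 40.
c² = a² - b² = 49 - 40 = 9, so c = 3.
Foci lie on the vertical axis through the center: (h, k ± c).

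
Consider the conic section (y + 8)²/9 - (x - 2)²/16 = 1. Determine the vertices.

Center (2, -8). The positive term is the y-term, so the transverse axis is vertical; a² = 9, b² = 16.
a = 3. Vertices at (h, k ± a).

(2, -11) and (2, -5)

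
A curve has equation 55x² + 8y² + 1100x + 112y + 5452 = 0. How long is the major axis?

Rearranging, 55(x² + 20x) + 8(y² + 14y) = -5452.
Complete the square: 55(x + 10)² + 8(y + 7)² = -5452 + 5500 + 392 = 440
Divide through by 440 to get (x + 10)²/8 + (y + 7)²/55 = 1.
Ellipse, center (-10, -7), major axis vertical; a² = 55, b² = 8.
a² = 55 so a = √55; the major axis has length 2a = 2√55.

2√55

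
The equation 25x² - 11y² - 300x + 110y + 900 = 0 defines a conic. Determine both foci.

Group the x- and y-terms: 25(x² - 12x) -11(y² - 10y) = -900
Complete the square: 25(x - 6)² -11(y - 5)² = -900 + 900 - 275 = -275
Divide through by -275 to get (y - 5)²/25 - (x - 6)²/11 = 1.
Hyperbola, center (6, 5), transverse axis vertical; a² = 25, b² = 11.
c² = a² + b² = 25 + 11 = 36, so c = 6.
Foci lie on the vertical axis through the center: (h, k ± c).

(6, -1) and (6, 11)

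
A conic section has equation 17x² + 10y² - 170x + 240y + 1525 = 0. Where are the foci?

(5, -12 - √14) and (5, -12 + √14)

Rearranging, 17(x² - 10x) + 10(y² + 24y) = -1525.
17(x - 5)² + 10(y + 12)² = -1525 + 425 + 1440 = 340
Dividing both sides by 340: (x - 5)²/20 + (y + 12)²/34 = 1
Ellipse, center (5, -12), major axis vertical; a² = 34, b² = 20.
c² = a² - b² = 34 - 20 = 14, so c = √14.
Foci lie on the vertical axis through the center: (h, k ± c).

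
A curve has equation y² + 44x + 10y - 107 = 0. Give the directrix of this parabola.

x = 14

Only y is squared. Complete the square in y: (y + 5)² = -44(x - 3).
Vertex (3, -5); 4p = -44 so p = -11. Opens left.
Directrix is the vertical line x = h − p = 3 − (-11) = 14.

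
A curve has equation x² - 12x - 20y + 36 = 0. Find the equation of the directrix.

Only x is squared. Complete the square in x: (x - 6)² = 20y.
Vertex (6, 0); 4p = 20 so p = 5. Opens up.
Directrix is the horizontal line y = k − p = 0 − (5) = -5.

y = -5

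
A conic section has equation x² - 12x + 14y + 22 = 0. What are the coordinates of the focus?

Only x is squared. Complete the square in x: (x - 6)² = -14(y - 1).
Vertex (6, 1); 4p = -14 so p = -7/2. Opens down.
Focus is p units from the vertex along the axis: (h, k + p).

(6, -5/2)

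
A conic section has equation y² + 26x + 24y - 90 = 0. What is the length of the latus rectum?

26

Only y is squared. Complete the square in y: (y + 12)² = -26(x - 9).
Vertex (9, -12); 4p = -26 so p = -13/2. Opens left.
Latus rectum length = |4p| = 26.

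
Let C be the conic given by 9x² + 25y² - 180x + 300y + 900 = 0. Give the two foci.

(2, -6) and (18, -6)

Group the x- and y-terms: 9(x² - 20x) + 25(y² + 12y) = -900
Completing the square gives 9(x - 10)² + 25(y + 6)² = -900 + 900 + 900 = 900.
Dividing both sides by 900: (x - 10)²/100 + (y + 6)²/36 = 1
Ellipse, center (10, -6), major axis horizontal; a² = 100, b² = 36.
c² = a² - b² = 100 - 36 = 64, so c = 8.
Foci lie on the horizontal axis through the center: (h ± c, k).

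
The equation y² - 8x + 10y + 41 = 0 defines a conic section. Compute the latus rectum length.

Only y is squared. Complete the square in y: (y + 5)² = 8(x - 2).
Vertex (2, -5); 4p = 8 so p = 2. Opens right.
Latus rectum length = |4p| = 8.

8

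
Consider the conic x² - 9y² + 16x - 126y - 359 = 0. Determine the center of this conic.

Group the x- and y-terms: (x² + 16x) -9(y² + 14y) = 359
Completing the square gives (x + 8)² -9(y + 7)² = 359 + 64 - 441 = -18.
Dividing both sides by -18: (y + 7)²/2 - (x + 8)²/18 = 1
Hyperbola with center (-8, -7).

(-8, -7)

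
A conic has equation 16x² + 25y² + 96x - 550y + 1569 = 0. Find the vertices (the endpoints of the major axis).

Group: 16(x² + 6x) + 25(y² - 22y) = -1569
16(x + 3)² + 25(y - 11)² = -1569 + 144 + 3025 = 1600
Divide through by 1600 to get (x + 3)²/100 + (y - 11)²/64 = 1.
Ellipse, center (-3, 11), major axis horizontal; a² = 100, b² = 64.
a = 10. Vertices at (h ± a, k).

(-13, 11) and (7, 11)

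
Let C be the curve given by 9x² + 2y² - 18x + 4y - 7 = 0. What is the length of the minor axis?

2√2

Group the x- and y-terms: 9(x² - 2x) + 2(y² + 2y) = 7
Completing the square gives 9(x - 1)² + 2(y + 1)² = 7 + 9 + 2 = 18.
Divide through by 18 to get (x - 1)²/2 + (y + 1)²/9 = 1.
Ellipse, center (1, -1), major axis vertical; a² = 9, b² = 2.
b² = 2 so b = √2; the minor axis has length 2b = 2√2.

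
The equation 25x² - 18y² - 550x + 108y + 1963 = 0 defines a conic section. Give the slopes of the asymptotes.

5√2/6 and -5√2/6

Group: 25(x² - 22x) -18(y² - 6y) = -1963
Completing the square gives 25(x - 11)² -18(y - 3)² = -1963 + 3025 - 162 = 900.
Divide through by 900 to get (x - 11)²/36 - (y - 3)²/50 = 1.
Hyperbola, center (11, 3), transverse axis horizontal; a² = 36, b² = 50.
For a horizontal hyperbola the asymptotes have slope ±b/a.
Here that is ±5√2/6.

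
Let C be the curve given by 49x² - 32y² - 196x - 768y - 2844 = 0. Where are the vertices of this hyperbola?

Group: 49(x² - 4x) -32(y² + 24y) = 2844
49(x - 2)² -32(y + 12)² = 2844 + 196 - 4608 = -1568
Dividing both sides by -1568: (y + 12)²/49 - (x - 2)²/32 = 1
Hyperbola, center (2, -12), transverse axis vertical; a² = 49, b² = 32.
a = 7. Vertices at (h, k ± a).

(2, -19) and (2, -5)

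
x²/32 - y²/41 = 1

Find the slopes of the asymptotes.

√82/8 and -√82/8

Center (0, 0). The positive term is the x-term, so the transverse axis is horizontal; a² = 32, b² = 41.
For a horizontal hyperbola the asymptotes have slope ±b/a.
Here that is ±√41/4√2 = ±√82/8.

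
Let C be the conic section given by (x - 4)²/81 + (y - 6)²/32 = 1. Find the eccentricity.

Center (4, 6). The larger denominator 81 sits under the x-term, so the major axis is horizontal; a² = 81, b² = 32.
c² = a² - b² = 49, so c = 7.
e = c/a = 7/9.

e = 7/9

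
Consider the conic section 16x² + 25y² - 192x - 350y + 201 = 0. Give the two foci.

(0, 7) and (12, 7)

Rearranging, 16(x² - 12x) + 25(y² - 14y) = -201.
16(x - 6)² + 25(y - 7)² = -201 + 576 + 1225 = 1600
Divide by 1600: (x - 6)²/100 + (y - 7)²/64 = 1
Ellipse, center (6, 7), major axis horizontal; a² = 100, b² = 64.
c² = a² - b² = 100 - 64 = 36, so c = 6.
Foci lie on the horizontal axis through the center: (h ± c, k).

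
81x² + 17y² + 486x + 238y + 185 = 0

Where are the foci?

(-3, -15) and (-3, 1)

Rearranging, 81(x² + 6x) + 17(y² + 14y) = -185.
Complete the square: 81(x + 3)² + 17(y + 7)² = -185 + 729 + 833 = 1377
Divide through by 1377 to get (x + 3)²/17 + (y + 7)²/81 = 1.
Ellipse, center (-3, -7), major axis vertical; a² = 81, b² = 17.
c² = a² - b² = 81 - 17 = 64, so c = 8.
Foci lie on the vertical axis through the center: (h, k ± c).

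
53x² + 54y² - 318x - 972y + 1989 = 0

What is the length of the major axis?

Group: 53(x² - 6x) + 54(y² - 18y) = -1989
53(x - 3)² + 54(y - 9)² = -1989 + 477 + 4374 = 2862
Dividing both sides by 2862: (x - 3)²/54 + (y - 9)²/53 = 1
Ellipse, center (3, 9), major axis horizontal; a² = 54, b² = 53.
a² = 54 so a = 3√6; the major axis has length 2a = 6√6.

6√6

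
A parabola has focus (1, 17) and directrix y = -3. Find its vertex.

(1, 7)

The vertex is the midpoint between the focus and the directrix along the axis of symmetry.
Axis is vertical (directrix is horizontal). Vertex y-coordinate = (17 + (-3))/2 = 7; x-coordinate = 1.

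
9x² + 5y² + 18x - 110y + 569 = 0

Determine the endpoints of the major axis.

(-1, 8) and (-1, 14)

Rearranging, 9(x² + 2x) + 5(y² - 22y) = -569.
Complete the square in x and y: 9(x + 1)² + 5(y - 11)² = -569 + 9 + 605 = 45
Dividing both sides by 45: (x + 1)²/5 + (y - 11)²/9 = 1
Ellipse, center (-1, 11), major axis vertical; a² = 9, b² = 5.
a = 3. Vertices at (h, k ± a).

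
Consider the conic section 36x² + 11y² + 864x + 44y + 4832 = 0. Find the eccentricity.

Group the x- and y-terms: 36(x² + 24x) + 11(y² + 4y) = -4832
Completing the square gives 36(x + 12)² + 11(y + 2)² = -4832 + 5184 + 44 = 396.
Divide through by 396 to get (x + 12)²/11 + (y + 2)²/36 = 1.
Ellipse, center (-12, -2), major axis vertical; a² = 36, b² = 11.
c² = a² - b² = 25, so c = 5.
e = c/a = 5/6.

e = 5/6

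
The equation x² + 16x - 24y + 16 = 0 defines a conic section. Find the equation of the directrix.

y = -8

Only x is squared. Complete the square in x: (x + 8)² = 24(y + 2).
Vertex (-8, -2); 4p = 24 so p = 6. Opens up.
Directrix is the horizontal line y = k − p = -2 − (6) = -8.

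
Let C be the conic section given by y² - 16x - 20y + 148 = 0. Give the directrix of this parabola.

x = -1

Only y is squared. Complete the square in y: (y - 10)² = 16(x - 3).
Vertex (3, 10); 4p = 16 so p = 4. Opens right.
Directrix is the vertical line x = h − p = 3 − (4) = -1.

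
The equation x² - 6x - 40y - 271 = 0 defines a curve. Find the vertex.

Only x is squared. Complete the square in x: (x - 3)² = 40(y + 7).
Vertex (3, -7); 4p = 40 so p = 10. Opens up.

(3, -7)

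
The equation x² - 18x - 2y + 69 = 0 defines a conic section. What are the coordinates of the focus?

Only x is squared. Complete the square in x: (x - 9)² = 2(y + 6).
Vertex (9, -6); 4p = 2 so p = 1/2. Opens up.
Focus is p units from the vertex along the axis: (h, k + p).

(9, -11/2)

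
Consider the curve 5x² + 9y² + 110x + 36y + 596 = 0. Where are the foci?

(-13, -2) and (-9, -2)

5(x² + 22x) + 9(y² + 4y) = -596
Complete the square in x and y: 5(x + 11)² + 9(y + 2)² = -596 + 605 + 36 = 45
Dividing both sides by 45: (x + 11)²/9 + (y + 2)²/5 = 1
Ellipse, center (-11, -2), major axis horizontal; a² = 9, b² = 5.
c² = a² - b² = 9 - 5 = 4, so c = 2.
Foci lie on the horizontal axis through the center: (h ± c, k).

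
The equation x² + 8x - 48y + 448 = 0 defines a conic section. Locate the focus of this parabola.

Only x is squared. Complete the square in x: (x + 4)² = 48(y - 9).
Vertex (-4, 9); 4p = 48 so p = 12. Opens up.
Focus is p units from the vertex along the axis: (h, k + p).

(-4, 21)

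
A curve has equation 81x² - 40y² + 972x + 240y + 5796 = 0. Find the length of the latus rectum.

Rearranging, 81(x² + 12x) -40(y² - 6y) = -5796.
Complete the square in x and y: 81(x + 6)² -40(y - 3)² = -5796 + 2916 - 360 = -3240
Divide through by -3240 to get (y - 3)²/81 - (x + 6)²/40 = 1.
Hyperbola, center (-6, 3), transverse axis vertical; a² = 81, b² = 40.
Latus rectum length = 2b²/a = 2·40/9 = 80/9.

80/9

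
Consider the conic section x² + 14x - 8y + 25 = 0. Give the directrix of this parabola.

y = -5

Only x is squared. Complete the square in x: (x + 7)² = 8(y + 3).
Vertex (-7, -3); 4p = 8 so p = 2. Opens up.
Directrix is the horizontal line y = k − p = -3 − (2) = -5.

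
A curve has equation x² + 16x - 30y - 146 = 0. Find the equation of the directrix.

y = -29/2

Only x is squared. Complete the square in x: (x + 8)² = 30(y + 7).
Vertex (-8, -7); 4p = 30 so p = 15/2. Opens up.
Directrix is the horizontal line y = k − p = -7 − (15/2) = -29/2.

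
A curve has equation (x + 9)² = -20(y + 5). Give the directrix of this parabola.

Vertex (-9, -5); 4p = -20 so p = -5. Opens down.
Directrix is the horizontal line y = k − p = -5 − (-5) = 0.

y = 0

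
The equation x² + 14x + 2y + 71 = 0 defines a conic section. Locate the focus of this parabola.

Only x is squared. Complete the square in x: (x + 7)² = -2(y + 11).
Vertex (-7, -11); 4p = -2 so p = -1/2. Opens down.
Focus is p units from the vertex along the axis: (h, k + p).

(-7, -23/2)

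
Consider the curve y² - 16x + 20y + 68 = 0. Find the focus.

(2, -10)

Only y is squared. Complete the square in y: (y + 10)² = 16(x + 2).
Vertex (-2, -10); 4p = 16 so p = 4. Opens right.
Focus is p units from the vertex along the axis: (h + p, k).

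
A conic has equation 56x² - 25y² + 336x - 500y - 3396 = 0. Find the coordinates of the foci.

Rearranging, 56(x² + 6x) -25(y² + 20y) = 3396.
Complete the square in x and y: 56(x + 3)² -25(y + 10)² = 3396 + 504 - 2500 = 1400
Dividing both sides by 1400: (x + 3)²/25 - (y + 10)²/56 = 1
Hyperbola, center (-3, -10), transverse axis horizontal; a² = 25, b² = 56.
c² = a² + b² = 25 + 56 = 81, so c = 9.
Foci lie on the horizontal axis through the center: (h ± c, k).

(-12, -10) and (6, -10)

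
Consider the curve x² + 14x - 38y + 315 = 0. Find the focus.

(-7, 33/2)

Only x is squared. Complete the square in x: (x + 7)² = 38(y - 7).
Vertex (-7, 7); 4p = 38 so p = 19/2. Opens up.
Focus is p units from the vertex along the axis: (h, k + p).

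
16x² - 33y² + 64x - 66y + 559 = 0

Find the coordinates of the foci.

(-2, -8) and (-2, 6)

Rearranging, 16(x² + 4x) -33(y² + 2y) = -559.
Complete the square in x and y: 16(x + 2)² -33(y + 1)² = -559 + 64 - 33 = -528
Divide through by -528 to get (y + 1)²/16 - (x + 2)²/33 = 1.
Hyperbola, center (-2, -1), transverse axis vertical; a² = 16, b² = 33.
c² = a² + b² = 16 + 33 = 49, so c = 7.
Foci lie on the vertical axis through the center: (h, k ± c).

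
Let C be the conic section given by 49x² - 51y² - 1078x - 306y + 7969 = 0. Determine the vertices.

Group the x- and y-terms: 49(x² - 22x) -51(y² + 6y) = -7969
49(x - 11)² -51(y + 3)² = -7969 + 5929 - 459 = -2499
Dividing both sides by -2499: (y + 3)²/49 - (x - 11)²/51 = 1
Hyperbola, center (11, -3), transverse axis vertical; a² = 49, b² = 51.
a = 7. Vertices at (h, k ± a).

(11, -10) and (11, 4)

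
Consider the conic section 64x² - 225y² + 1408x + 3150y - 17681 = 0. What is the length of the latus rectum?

64(x² + 22x) -225(y² - 14y) = 17681
Complete the square: 64(x + 11)² -225(y - 7)² = 17681 + 7744 - 11025 = 14400
Divide by 14400: (x + 11)²/225 - (y - 7)²/64 = 1
Hyperbola, center (-11, 7), transverse axis horizontal; a² = 225, b² = 64.
Latus rectum length = 2b²/a = 2·64/15 = 128/15.

128/15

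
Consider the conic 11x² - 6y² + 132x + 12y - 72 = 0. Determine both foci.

Group the x- and y-terms: 11(x² + 12x) -6(y² - 2y) = 72
Complete the square in x and y: 11(x + 6)² -6(y - 1)² = 72 + 396 - 6 = 462
Divide by 462: (x + 6)²/42 - (y - 1)²/77 = 1
Hyperbola, center (-6, 1), transverse axis horizontal; a² = 42, b² = 77.
c² = a² + b² = 42 + 77 = 119, so c = √119.
Foci lie on the horizontal axis through the center: (h ± c, k).

(-6 - √119, 1) and (-6 + √119, 1)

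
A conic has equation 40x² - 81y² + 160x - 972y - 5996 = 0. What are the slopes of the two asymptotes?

Collect terms: 40(x² + 4x) -81(y² + 12y) = 5996
Complete the square in x and y: 40(x + 2)² -81(y + 6)² = 5996 + 160 - 2916 = 3240
Divide through by 3240 to get (x + 2)²/81 - (y + 6)²/40 = 1.
Hyperbola, center (-2, -6), transverse axis horizontal; a² = 81, b² = 40.
For a horizontal hyperbola the asymptotes have slope ±b/a.
Here that is ±2√10/9.

2√10/9 and -2√10/9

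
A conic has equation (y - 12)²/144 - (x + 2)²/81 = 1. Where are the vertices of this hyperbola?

Center (-2, 12). The positive term is the y-term, so the transverse axis is vertical; a² = 144, b² = 81.
a = 12. Vertices at (h, k ± a).

(-2, 0) and (-2, 24)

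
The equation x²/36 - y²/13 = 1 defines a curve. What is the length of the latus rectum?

Center (0, 0). The positive term is the x-term, so the transverse axis is horizontal; a² = 36, b² = 13.
Latus rectum length = 2b²/a = 2·13/6 = 13/3.

13/3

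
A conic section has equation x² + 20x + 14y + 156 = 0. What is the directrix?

Only x is squared. Complete the square in x: (x + 10)² = -14(y + 4).
Vertex (-10, -4); 4p = -14 so p = -7/2. Opens down.
Directrix is the horizontal line y = k − p = -4 − (-7/2) = -1/2.

y = -1/2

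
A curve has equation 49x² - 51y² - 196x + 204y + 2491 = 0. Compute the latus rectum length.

102/7

Rearranging, 49(x² - 4x) -51(y² - 4y) = -2491.
Complete the square: 49(x - 2)² -51(y - 2)² = -2491 + 196 - 204 = -2499
Divide through by -2499 to get (y - 2)²/49 - (x - 2)²/51 = 1.
Hyperbola, center (2, 2), transverse axis vertical; a² = 49, b² = 51.
Latus rectum length = 2b²/a = 2·51/7 = 102/7.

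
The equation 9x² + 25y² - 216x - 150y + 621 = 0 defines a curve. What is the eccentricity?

e = 4/5

Group the x- and y-terms: 9(x² - 24x) + 25(y² - 6y) = -621
9(x - 12)² + 25(y - 3)² = -621 + 1296 + 225 = 900
Dividing both sides by 900: (x - 12)²/100 + (y - 3)²/36 = 1
Ellipse, center (12, 3), major axis horizontal; a² = 100, b² = 36.
c² = a² - b² = 64, so c = 8.
e = c/a = 8/10 = 4/5.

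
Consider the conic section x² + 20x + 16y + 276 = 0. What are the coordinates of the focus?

(-10, -15)

Only x is squared. Complete the square in x: (x + 10)² = -16(y + 11).
Vertex (-10, -11); 4p = -16 so p = -4. Opens down.
Focus is p units from the vertex along the axis: (h, k + p).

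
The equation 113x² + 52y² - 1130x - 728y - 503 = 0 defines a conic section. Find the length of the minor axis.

113(x² - 10x) + 52(y² - 14y) = 503
113(x - 5)² + 52(y - 7)² = 503 + 2825 + 2548 = 5876
Divide through by 5876 to get (x - 5)²/52 + (y - 7)²/113 = 1.
Ellipse, center (5, 7), major axis vertical; a² = 113, b² = 52.
b² = 52 so b = 2√13; the minor axis has length 2b = 4√13.

4√13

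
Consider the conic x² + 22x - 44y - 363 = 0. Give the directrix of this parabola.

Only x is squared. Complete the square in x: (x + 11)² = 44(y + 11).
Vertex (-11, -11); 4p = 44 so p = 11. Opens up.
Directrix is the horizontal line y = k − p = -11 − (11) = -22.

y = -22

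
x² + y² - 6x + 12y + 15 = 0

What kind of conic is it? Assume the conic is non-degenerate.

No xy term. Coefficients of x² and y² are A = 1, C = 1.
A = C (same sign) ⇒ circle.

circle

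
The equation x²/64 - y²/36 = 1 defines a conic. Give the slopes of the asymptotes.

3/4 and -3/4

Center (0, 0). The positive term is the x-term, so the transverse axis is horizontal; a² = 64, b² = 36.
For a horizontal hyperbola the asymptotes have slope ±b/a.
Here that is ±6/8 = ±3/4.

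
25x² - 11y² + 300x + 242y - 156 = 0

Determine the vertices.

Rearranging, 25(x² + 12x) -11(y² - 22y) = 156.
Complete the square in x and y: 25(x + 6)² -11(y - 11)² = 156 + 900 - 1331 = -275
Dividing both sides by -275: (y - 11)²/25 - (x + 6)²/11 = 1
Hyperbola, center (-6, 11), transverse axis vertical; a² = 25, b² = 11.
a = 5. Vertices at (h, k ± a).

(-6, 6) and (-6, 16)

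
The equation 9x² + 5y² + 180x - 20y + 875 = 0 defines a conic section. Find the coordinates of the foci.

(-10, 0) and (-10, 4)

Group the x- and y-terms: 9(x² + 20x) + 5(y² - 4y) = -875
9(x + 10)² + 5(y - 2)² = -875 + 900 + 20 = 45
Divide by 45: (x + 10)²/5 + (y - 2)²/9 = 1
Ellipse, center (-10, 2), major axis vertical; a² = 9, b² = 5.
c² = a² - b² = 9 - 5 = 4, so c = 2.
Foci lie on the vertical axis through the center: (h, k ± c).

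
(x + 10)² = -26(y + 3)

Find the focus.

Vertex (-10, -3); 4p = -26 so p = -13/2. Opens down.
Focus is p units from the vertex along the axis: (h, k + p).

(-10, -19/2)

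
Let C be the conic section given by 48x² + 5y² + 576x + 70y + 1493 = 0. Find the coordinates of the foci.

(-6, -7 - √86) and (-6, -7 + √86)

Group: 48(x² + 12x) + 5(y² + 14y) = -1493
Completing the square gives 48(x + 6)² + 5(y + 7)² = -1493 + 1728 + 245 = 480.
Divide by 480: (x + 6)²/10 + (y + 7)²/96 = 1
Ellipse, center (-6, -7), major axis vertical; a² = 96, b² = 10.
c² = a² - b² = 96 - 10 = 86, so c = √86.
Foci lie on the vertical axis through the center: (h, k ± c).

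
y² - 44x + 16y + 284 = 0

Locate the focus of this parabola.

(16, -8)

Only y is squared. Complete the square in y: (y + 8)² = 44(x - 5).
Vertex (5, -8); 4p = 44 so p = 11. Opens right.
Focus is p units from the vertex along the axis: (h + p, k).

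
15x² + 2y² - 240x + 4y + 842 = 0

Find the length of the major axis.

15(x² - 16x) + 2(y² + 2y) = -842
15(x - 8)² + 2(y + 1)² = -842 + 960 + 2 = 120
Divide by 120: (x - 8)²/8 + (y + 1)²/60 = 1
Ellipse, center (8, -1), major axis vertical; a² = 60, b² = 8.
a² = 60 so a = 2√15; the major axis has length 2a = 4√15.

4√15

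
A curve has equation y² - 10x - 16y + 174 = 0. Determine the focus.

Only y is squared. Complete the square in y: (y - 8)² = 10(x - 11).
Vertex (11, 8); 4p = 10 so p = 5/2. Opens right.
Focus is p units from the vertex along the axis: (h + p, k).

(27/2, 8)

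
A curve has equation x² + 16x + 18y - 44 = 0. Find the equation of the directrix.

y = 21/2

Only x is squared. Complete the square in x: (x + 8)² = -18(y - 6).
Vertex (-8, 6); 4p = -18 so p = -9/2. Opens down.
Directrix is the horizontal line y = k − p = 6 − (-9/2) = 21/2.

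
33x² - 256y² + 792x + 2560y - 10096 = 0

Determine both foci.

(-29, 5) and (5, 5)

Group: 33(x² + 24x) -256(y² - 10y) = 10096
Complete the square in x and y: 33(x + 12)² -256(y - 5)² = 10096 + 4752 - 6400 = 8448
Dividing both sides by 8448: (x + 12)²/256 - (y - 5)²/33 = 1
Hyperbola, center (-12, 5), transverse axis horizontal; a² = 256, b² = 33.
c² = a² + b² = 256 + 33 = 289, so c = 17.
Foci lie on the horizontal axis through the center: (h ± c, k).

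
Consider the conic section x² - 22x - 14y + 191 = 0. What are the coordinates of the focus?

(11, 17/2)

Only x is squared. Complete the square in x: (x - 11)² = 14(y - 5).
Vertex (11, 5); 4p = 14 so p = 7/2. Opens up.
Focus is p units from the vertex along the axis: (h, k + p).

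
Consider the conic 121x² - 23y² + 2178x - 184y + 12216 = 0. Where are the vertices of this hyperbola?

Collect terms: 121(x² + 18x) -23(y² + 8y) = -12216
121(x + 9)² -23(y + 4)² = -12216 + 9801 - 368 = -2783
Divide through by -2783 to get (y + 4)²/121 - (x + 9)²/23 = 1.
Hyperbola, center (-9, -4), transverse axis vertical; a² = 121, b² = 23.
a = 11. Vertices at (h, k ± a).

(-9, -15) and (-9, 7)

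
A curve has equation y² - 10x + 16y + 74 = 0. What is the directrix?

x = -3/2

Only y is squared. Complete the square in y: (y + 8)² = 10(x - 1).
Vertex (1, -8); 4p = 10 so p = 5/2. Opens right.
Directrix is the vertical line x = h − p = 1 − (5/2) = -3/2.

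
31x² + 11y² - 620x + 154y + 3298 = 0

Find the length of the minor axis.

2√11

31(x² - 20x) + 11(y² + 14y) = -3298
Complete the square: 31(x - 10)² + 11(y + 7)² = -3298 + 3100 + 539 = 341
Dividing both sides by 341: (x - 10)²/11 + (y + 7)²/31 = 1
Ellipse, center (10, -7), major axis vertical; a² = 31, b² = 11.
b² = 11 so b = √11; the minor axis has length 2b = 2√11.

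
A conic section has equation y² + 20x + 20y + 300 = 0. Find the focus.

Only y is squared. Complete the square in y: (y + 10)² = -20(x + 10).
Vertex (-10, -10); 4p = -20 so p = -5. Opens left.
Focus is p units from the vertex along the axis: (h + p, k).

(-15, -10)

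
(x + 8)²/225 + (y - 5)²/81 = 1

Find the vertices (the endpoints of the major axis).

Center (-8, 5). The larger denominator 225 sits under the x-term, so the major axis is horizontal; a² = 225, b² = 81.
a = 15. Vertices at (h ± a, k).

(-23, 5) and (7, 5)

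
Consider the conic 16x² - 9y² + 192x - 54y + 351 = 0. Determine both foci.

(-11, -3) and (-1, -3)

Group the x- and y-terms: 16(x² + 12x) -9(y² + 6y) = -351
Complete the square in x and y: 16(x + 6)² -9(y + 3)² = -351 + 576 - 81 = 144
Divide by 144: (x + 6)²/9 - (y + 3)²/16 = 1
Hyperbola, center (-6, -3), transverse axis horizontal; a² = 9, b² = 16.
c² = a² + b² = 9 + 16 = 25, so c = 5.
Foci lie on the horizontal axis through the center: (h ± c, k).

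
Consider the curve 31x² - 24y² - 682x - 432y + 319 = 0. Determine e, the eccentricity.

e = √330/12

Group the x- and y-terms: 31(x² - 22x) -24(y² + 18y) = -319
Complete the square in x and y: 31(x - 11)² -24(y + 9)² = -319 + 3751 - 1944 = 1488
Divide through by 1488 to get (x - 11)²/48 - (y + 9)²/62 = 1.
Hyperbola, center (11, -9), transverse axis horizontal; a² = 48, b² = 62.
c² = a² + b² = 110, so c = √110.
e = c/a = √110/4√3 = √330/12.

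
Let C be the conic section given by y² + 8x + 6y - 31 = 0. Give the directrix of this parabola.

Only y is squared. Complete the square in y: (y + 3)² = -8(x - 5).
Vertex (5, -3); 4p = -8 so p = -2. Opens left.
Directrix is the vertical line x = h − p = 5 − (-2) = 7.

x = 7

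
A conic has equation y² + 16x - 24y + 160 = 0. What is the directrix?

Only y is squared. Complete the square in y: (y - 12)² = -16(x + 1).
Vertex (-1, 12); 4p = -16 so p = -4. Opens left.
Directrix is the vertical line x = h − p = -1 − (-4) = 3.

x = 3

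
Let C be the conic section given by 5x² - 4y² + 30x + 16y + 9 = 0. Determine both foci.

Group the x- and y-terms: 5(x² + 6x) -4(y² - 4y) = -9
Completing the square gives 5(x + 3)² -4(y - 2)² = -9 + 45 - 16 = 20.
Dividing both sides by 20: (x + 3)²/4 - (y - 2)²/5 = 1
Hyperbola, center (-3, 2), transverse axis horizontal; a² = 4, b² = 5.
c² = a² + b² = 4 + 5 = 9, so c = 3.
Foci lie on the horizontal axis through the center: (h ± c, k).

(-6, 2) and (0, 2)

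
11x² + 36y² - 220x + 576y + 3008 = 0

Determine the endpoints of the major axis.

11(x² - 20x) + 36(y² + 16y) = -3008
Complete the square: 11(x - 10)² + 36(y + 8)² = -3008 + 1100 + 2304 = 396
Divide through by 396 to get (x - 10)²/36 + (y + 8)²/11 = 1.
Ellipse, center (10, -8), major axis horizontal; a² = 36, b² = 11.
a = 6. Vertices at (h ± a, k).

(4, -8) and (16, -8)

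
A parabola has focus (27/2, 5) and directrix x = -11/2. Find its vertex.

(4, 5)

The vertex is the midpoint between the focus and the directrix along the axis of symmetry.
Axis is horizontal (directrix is vertical). Vertex x-coordinate = (27/2 + (-11/2))/2 = 4; y-coordinate = 5.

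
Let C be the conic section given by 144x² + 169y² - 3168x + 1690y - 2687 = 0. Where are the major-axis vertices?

Group the x- and y-terms: 144(x² - 22x) + 169(y² + 10y) = 2687
144(x - 11)² + 169(y + 5)² = 2687 + 17424 + 4225 = 24336
Divide by 24336: (x - 11)²/169 + (y + 5)²/144 = 1
Ellipse, center (11, -5), major axis horizontal; a² = 169, b² = 144.
a = 13. Vertices at (h ± a, k).

(-2, -5) and (24, -5)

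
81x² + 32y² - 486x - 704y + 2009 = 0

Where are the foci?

81(x² - 6x) + 32(y² - 22y) = -2009
Completing the square gives 81(x - 3)² + 32(y - 11)² = -2009 + 729 + 3872 = 2592.
Dividing both sides by 2592: (x - 3)²/32 + (y - 11)²/81 = 1
Ellipse, center (3, 11), major axis vertical; a² = 81, b² = 32.
c² = a² - b² = 81 - 32 = 49, so c = 7.
Foci lie on the vertical axis through the center: (h, k ± c).

(3, 4) and (3, 18)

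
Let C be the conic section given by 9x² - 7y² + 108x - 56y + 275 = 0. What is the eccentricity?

e = 4/3

Group: 9(x² + 12x) -7(y² + 8y) = -275
Complete the square: 9(x + 6)² -7(y + 4)² = -275 + 324 - 112 = -63
Divide through by -63 to get (y + 4)²/9 - (x + 6)²/7 = 1.
Hyperbola, center (-6, -4), transverse axis vertical; a² = 9, b² = 7.
c² = a² + b² = 16, so c = 4.
e = c/a = 4/3.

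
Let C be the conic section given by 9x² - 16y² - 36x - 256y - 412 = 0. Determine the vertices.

Group the x- and y-terms: 9(x² - 4x) -16(y² + 16y) = 412
Completing the square gives 9(x - 2)² -16(y + 8)² = 412 + 36 - 1024 = -576.
Divide by -576: (y + 8)²/36 - (x - 2)²/64 = 1
Hyperbola, center (2, -8), transverse axis vertical; a² = 36, b² = 64.
a = 6. Vertices at (h, k ± a).

(2, -14) and (2, -2)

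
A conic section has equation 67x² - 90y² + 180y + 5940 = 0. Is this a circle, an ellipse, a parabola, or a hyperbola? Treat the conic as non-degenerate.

hyperbola

No xy term. Coefficients of x² and y² are A = 67, C = -90.
A and C have opposite signs ⇒ hyperbola.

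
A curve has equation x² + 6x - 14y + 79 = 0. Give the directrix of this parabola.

y = 3/2

Only x is squared. Complete the square in x: (x + 3)² = 14(y - 5).
Vertex (-3, 5); 4p = 14 so p = 7/2. Opens up.
Directrix is the horizontal line y = k − p = 5 − (7/2) = 3/2.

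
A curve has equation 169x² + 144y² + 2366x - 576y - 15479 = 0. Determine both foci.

(-7, -3) and (-7, 7)

Collect terms: 169(x² + 14x) + 144(y² - 4y) = 15479
Complete the square: 169(x + 7)² + 144(y - 2)² = 15479 + 8281 + 576 = 24336
Divide by 24336: (x + 7)²/144 + (y - 2)²/169 = 1
Ellipse, center (-7, 2), major axis vertical; a² = 169, b² = 144.
c² = a² - b² = 169 - 144 = 25, so c = 5.
Foci lie on the vertical axis through the center: (h, k ± c).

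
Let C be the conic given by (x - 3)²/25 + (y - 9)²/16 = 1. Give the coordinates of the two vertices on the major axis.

(-2, 9) and (8, 9)

Center (3, 9). The larger denominator 25 sits under the x-term, so the major axis is horizontal; a² = 25, b² = 16.
a = 5. Vertices at (h ± a, k).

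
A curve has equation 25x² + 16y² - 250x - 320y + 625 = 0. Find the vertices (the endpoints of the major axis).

(5, 0) and (5, 20)

Collect terms: 25(x² - 10x) + 16(y² - 20y) = -625
25(x - 5)² + 16(y - 10)² = -625 + 625 + 1600 = 1600
Dividing both sides by 1600: (x - 5)²/64 + (y - 10)²/100 = 1
Ellipse, center (5, 10), major axis vertical; a² = 100, b² = 64.
a = 10. Vertices at (h, k ± a).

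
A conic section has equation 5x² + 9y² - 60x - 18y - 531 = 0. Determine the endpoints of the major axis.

Group the x- and y-terms: 5(x² - 12x) + 9(y² - 2y) = 531
5(x - 6)² + 9(y - 1)² = 531 + 180 + 9 = 720
Divide through by 720 to get (x - 6)²/144 + (y - 1)²/80 = 1.
Ellipse, center (6, 1), major axis horizontal; a² = 144, b² = 80.
a = 12. Vertices at (h ± a, k).

(-6, 1) and (18, 1)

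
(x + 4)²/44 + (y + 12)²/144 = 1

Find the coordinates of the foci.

Center (-4, -12). The larger denominator 144 sits under the y-term, so the major axis is vertical; a² = 144, b² = 44.
c² = a² - b² = 144 - 44 = 100, so c = 10.
Foci lie on the vertical axis through the center: (h, k ± c).

(-4, -22) and (-4, -2)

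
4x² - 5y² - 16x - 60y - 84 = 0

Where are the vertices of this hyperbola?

(2, -10) and (2, -2)

Collect terms: 4(x² - 4x) -5(y² + 12y) = 84
Complete the square: 4(x - 2)² -5(y + 6)² = 84 + 16 - 180 = -80
Divide through by -80 to get (y + 6)²/16 - (x - 2)²/20 = 1.
Hyperbola, center (2, -6), transverse axis vertical; a² = 16, b² = 20.
a = 4. Vertices at (h, k ± a).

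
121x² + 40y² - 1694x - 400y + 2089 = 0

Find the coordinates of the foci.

Rearranging, 121(x² - 14x) + 40(y² - 10y) = -2089.
121(x - 7)² + 40(y - 5)² = -2089 + 5929 + 1000 = 4840
Divide by 4840: (x - 7)²/40 + (y - 5)²/121 = 1
Ellipse, center (7, 5), major axis vertical; a² = 121, b² = 40.
c² = a² - b² = 121 - 40 = 81, so c = 9.
Foci lie on the vertical axis through the center: (h, k ± c).

(7, -4) and (7, 14)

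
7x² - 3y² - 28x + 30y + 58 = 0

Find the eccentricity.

Collect terms: 7(x² - 4x) -3(y² - 10y) = -58
Complete the square in x and y: 7(x - 2)² -3(y - 5)² = -58 + 28 - 75 = -105
Divide by -105: (y - 5)²/35 - (x - 2)²/15 = 1
Hyperbola, center (2, 5), transverse axis vertical; a² = 35, b² = 15.
c² = a² + b² = 50, so c = 5√2.
e = c/a = 5√2/√35 = √70/7.

e = √70/7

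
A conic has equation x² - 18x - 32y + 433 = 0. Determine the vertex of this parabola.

(9, 11)

Only x is squared. Complete the square in x: (x - 9)² = 32(y - 11).
Vertex (9, 11); 4p = 32 so p = 8. Opens up.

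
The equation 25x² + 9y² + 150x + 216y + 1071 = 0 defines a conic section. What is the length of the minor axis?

Group: 25(x² + 6x) + 9(y² + 24y) = -1071
Complete the square in x and y: 25(x + 3)² + 9(y + 12)² = -1071 + 225 + 1296 = 450
Divide through by 450 to get (x + 3)²/18 + (y + 12)²/50 = 1.
Ellipse, center (-3, -12), major axis vertical; a² = 50, b² = 18.
b² = 18 so b = 3√2; the minor axis has length 2b = 6√2.

6√2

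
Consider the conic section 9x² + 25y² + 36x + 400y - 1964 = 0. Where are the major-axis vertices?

(-22, -8) and (18, -8)

Rearranging, 9(x² + 4x) + 25(y² + 16y) = 1964.
Completing the square gives 9(x + 2)² + 25(y + 8)² = 1964 + 36 + 1600 = 3600.
Divide by 3600: (x + 2)²/400 + (y + 8)²/144 = 1
Ellipse, center (-2, -8), major axis horizontal; a² = 400, b² = 144.
a = 20. Vertices at (h ± a, k).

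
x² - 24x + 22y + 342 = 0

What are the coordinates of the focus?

Only x is squared. Complete the square in x: (x - 12)² = -22(y + 9).
Vertex (12, -9); 4p = -22 so p = -11/2. Opens down.
Focus is p units from the vertex along the axis: (h, k + p).

(12, -29/2)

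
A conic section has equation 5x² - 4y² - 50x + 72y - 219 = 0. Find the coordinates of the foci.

Group: 5(x² - 10x) -4(y² - 18y) = 219
Completing the square gives 5(x - 5)² -4(y - 9)² = 219 + 125 - 324 = 20.
Divide through by 20 to get (x - 5)²/4 - (y - 9)²/5 = 1.
Hyperbola, center (5, 9), transverse axis horizontal; a² = 4, b² = 5.
c² = a² + b² = 4 + 5 = 9, so c = 3.
Foci lie on the horizontal axis through the center: (h ± c, k).

(2, 9) and (8, 9)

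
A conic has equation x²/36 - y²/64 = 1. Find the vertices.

Center (0, 0). The positive term is the x-term, so the transverse axis is horizontal; a² = 36, b² = 64.
a = 6. Vertices at (h ± a, k).

(-6, 0) and (6, 0)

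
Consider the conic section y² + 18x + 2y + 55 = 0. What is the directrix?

x = 3/2

Only y is squared. Complete the square in y: (y + 1)² = -18(x + 3).
Vertex (-3, -1); 4p = -18 so p = -9/2. Opens left.
Directrix is the vertical line x = h − p = -3 − (-9/2) = 3/2.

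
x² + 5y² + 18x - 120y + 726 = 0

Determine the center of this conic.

(-9, 12)

Group: (x² + 18x) + 5(y² - 24y) = -726
Complete the square: (x + 9)² + 5(y - 12)² = -726 + 81 + 720 = 75
Divide by 75: (x + 9)²/75 + (y - 12)²/15 = 1
Ellipse with center (-9, 12).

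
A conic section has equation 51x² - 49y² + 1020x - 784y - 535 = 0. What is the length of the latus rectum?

Group the x- and y-terms: 51(x² + 20x) -49(y² + 16y) = 535
Completing the square gives 51(x + 10)² -49(y + 8)² = 535 + 5100 - 3136 = 2499.
Dividing both sides by 2499: (x + 10)²/49 - (y + 8)²/51 = 1
Hyperbola, center (-10, -8), transverse axis horizontal; a² = 49, b² = 51.
Latus rectum length = 2b²/a = 2·51/7 = 102/7.

102/7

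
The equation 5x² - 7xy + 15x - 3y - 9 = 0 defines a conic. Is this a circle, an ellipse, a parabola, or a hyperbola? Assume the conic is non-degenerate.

hyperbola

A = 5, B = -7, C = 0.
Discriminant B² − 4AC = (-7)² − 4·5·0 = 49.
B² − 4AC > 0 ⇒ hyperbola.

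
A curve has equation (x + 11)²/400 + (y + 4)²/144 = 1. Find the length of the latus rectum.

72/5

Center (-11, -4). The larger denominator 400 sits under the x-term, so the major axis is horizontal; a² = 400, b² = 144.
Latus rectum length = 2b²/a = 2·144/20 = 72/5.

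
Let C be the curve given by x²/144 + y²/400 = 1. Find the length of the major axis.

40

Center (0, 0). The larger denominator 400 sits under the y-term, so the major axis is vertical; a² = 400, b² = 144.
a² = 400 so a = 20; the major axis has length 2a = 40.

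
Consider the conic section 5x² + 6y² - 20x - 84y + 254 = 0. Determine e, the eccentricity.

e = √6/6

Group: 5(x² - 4x) + 6(y² - 14y) = -254
5(x - 2)² + 6(y - 7)² = -254 + 20 + 294 = 60
Dividing both sides by 60: (x - 2)²/12 + (y - 7)²/10 = 1
Ellipse, center (2, 7), major axis horizontal; a² = 12, b² = 10.
c² = a² - b² = 2, so c = √2.
e = c/a = √2/2√3 = √6/6.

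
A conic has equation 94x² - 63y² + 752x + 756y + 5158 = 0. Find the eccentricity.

Collect terms: 94(x² + 8x) -63(y² - 12y) = -5158
Complete the square in x and y: 94(x + 4)² -63(y - 6)² = -5158 + 1504 - 2268 = -5922
Dividing both sides by -5922: (y - 6)²/94 - (x + 4)²/63 = 1
Hyperbola, center (-4, 6), transverse axis vertical; a² = 94, b² = 63.
c² = a² + b² = 157, so c = √157.
e = c/a = √157/√94 = √14758/94.

e = √14758/94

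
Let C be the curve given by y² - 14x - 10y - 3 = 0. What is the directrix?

Only y is squared. Complete the square in y: (y - 5)² = 14(x + 2).
Vertex (-2, 5); 4p = 14 so p = 7/2. Opens right.
Directrix is the vertical line x = h − p = -2 − (7/2) = -11/2.

x = -11/2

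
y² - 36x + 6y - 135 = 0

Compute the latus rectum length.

Only y is squared. Complete the square in y: (y + 3)² = 36(x + 4).
Vertex (-4, -3); 4p = 36 so p = 9. Opens right.
Latus rectum length = |4p| = 36.

36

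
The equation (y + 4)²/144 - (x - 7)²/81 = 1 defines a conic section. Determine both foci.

Center (7, -4). The positive term is the y-term, so the transverse axis is vertical; a² = 144, b² = 81.
c² = a² + b² = 144 + 81 = 225, so c = 15.
Foci lie on the vertical axis through the center: (h, k ± c).

(7, -19) and (7, 11)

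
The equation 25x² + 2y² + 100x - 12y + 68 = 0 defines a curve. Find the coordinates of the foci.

25(x² + 4x) + 2(y² - 6y) = -68
Complete the square in x and y: 25(x + 2)² + 2(y - 3)² = -68 + 100 + 18 = 50
Divide by 50: (x + 2)²/2 + (y - 3)²/25 = 1
Ellipse, center (-2, 3), major axis vertical; a² = 25, b² = 2.
c² = a² - b² = 25 - 2 = 23, so c = √23.
Foci lie on the vertical axis through the center: (h, k ± c).

(-2, 3 - √23) and (-2, 3 + √23)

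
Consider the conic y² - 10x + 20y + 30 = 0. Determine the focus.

Only y is squared. Complete the square in y: (y + 10)² = 10(x + 7).
Vertex (-7, -10); 4p = 10 so p = 5/2. Opens right.
Focus is p units from the vertex along the axis: (h + p, k).

(-9/2, -10)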